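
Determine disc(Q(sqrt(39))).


For K = Q(sqrt(d)) with d squarefree: disc(K) = d if d = 1 mod 4, and disc(K) = 4d if d = 2 or 3 mod 4.
Here d = 39, and d mod 4 = 3.
d = 3 mod 4, not 1 (O_K = Z[sqrt(d)]), so disc(K) = 4d = 4 * (39) = 156

156


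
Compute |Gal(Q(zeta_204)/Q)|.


|Gal(Q(zeta_204)/Q)| = phi(204)
= 64

64


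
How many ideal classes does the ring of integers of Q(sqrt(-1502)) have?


K = Q(sqrt(-1502)). d mod 4 = 2, so D = disc(K) = 4d = -6008
h(K) equals the number of primitive reduced positive-definite forms (a, b, c) = a*x^2 + b*x*y + c*y^2 with b^2 - 4ac = D,
where reduced means |b| <= a <= c, with b >= 0 whenever |b| = a or a = c, and primitive means gcd(a, b, c) = 1.
Reduced forces 3a^2 <= |D| = 6008, so 1 <= a <= 44; b must have the parity of D, and c = (b^2 - D)/(4a) must be an integer >= a.
Enumerate a = 1..44, b in [-a, a]:
  a=1: (1, 0, 1502)  [1]
  a=2: (2, 0, 751)  [1]
  a=3: (3, -2, 501), (3, 2, 501)  [2]
  a=4..5: none
  a=6: (6, -4, 251), (6, 4, 251)  [2]
  a=7..8: none
  a=9: (9, -2, 167), (9, 2, 167)  [2]
  a=10: none
  a=11: (11, -8, 138), (11, 8, 138)  [2]
  a=12..17: none
  a=18: (18, -16, 87), (18, 16, 87)  [2]
  a=19..21: none
  a=22: (22, -8, 69), (22, 8, 69)  [2]
  a=23: (23, -8, 66), (23, 8, 66)  [2]
  a=24..26: none
  a=27: (27, -16, 58), (27, 16, 58)  [2]
  a=28: none
  a=29: (29, -16, 54), (29, 16, 54)  [2]
  a=30..32: none
  a=33: (33, -14, 47), (33, -8, 46), (33, 8, 46), (33, 14, 47)  [4]
  a=34..44: none
Total reduced forms: 1 + 1 + 2 + 2 + 2 + 2 + 2 + 2 + 2 + 2 + 2 + 4 = 24
h = 24

24


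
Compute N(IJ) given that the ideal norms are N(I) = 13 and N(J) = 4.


N(IJ) = N(I) * N(J)
= 13 * 4
= 52

52


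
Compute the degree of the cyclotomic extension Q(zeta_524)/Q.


The degree equals Euler's totient phi(524).
524 = 2^2 * 131
phi(524) = 260

260


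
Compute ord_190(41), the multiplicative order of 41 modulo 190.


We want ord_190(41), the smallest k >= 1 with 41^k = 1 mod 190.
n = 190 = 2 * 5 * 19, phi(190) = 72; the order divides phi(n).
Divisors of 72: 1, 2, 3, 4, 6, 8, 9, 12, 18, 24, 36, 72
Repeated squaring mod 190: 41^1 = 41, 41^2 = 161, 41^4 = 81, 41^8 = 101, 41^16 = 131, 41^32 = 61, 41^64 = 111
Test divisors in increasing order:
  k=1: 41^1 = 41 mod 190
  k=2: 41^2 = 161 mod 190
  k=3: 41^3 = 161 * 41 = 141 mod 190
  k=4: 41^4 = 81 mod 190
  k=6: 41^6 = 81 * 161 = 121 mod 190
  k=8: 41^8 = 101 mod 190
  k=9: 41^9 = 101 * 41 = 151 mod 190
  k=12: 41^12 = 101 * 81 = 11 mod 190
  k=18: 41^18 = 131 * 161 = 1 mod 190  <- first divisor giving 1
Order = 18

18


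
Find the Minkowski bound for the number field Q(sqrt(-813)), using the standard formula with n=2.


d = -813, d mod 4 = 3, so disc(K) = 4d = -3252; |disc(K)| = 3252
Imaginary quadratic field, so n = 2, s = r2 = 1, r1 = 0
M = (n!/n^n) * (4/pi)^s * sqrt(|disc(K)|) = (2!/2^2) * (4/pi)^1 * sqrt(3252)
= 0.5 * 1.273240 * 57.026310
= 36.3041

36.3041


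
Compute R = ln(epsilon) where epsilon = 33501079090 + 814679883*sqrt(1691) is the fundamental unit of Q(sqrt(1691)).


epsilon = 33501079090 + 814679883*sqrt(1691)
= 6.7002e+10
R = ln(6.7002e+10)
= 24.9280

24.9280


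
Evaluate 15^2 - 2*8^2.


x^2 - d*y^2
= 15^2 - 2*8^2
= 225 - 128
= 97

97


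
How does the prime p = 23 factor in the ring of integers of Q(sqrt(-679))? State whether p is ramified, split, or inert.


K = Q(sqrt(-679)). Since d mod 4 = 1, disc(K) = -679.
Check p | disc: -679 mod 23 = 11.
p does not divide disc. Compute Legendre symbol (d/p):
11^((23-1)/2) mod 23 = -1
(d/p) = -1, so p is inert: (p) stays prime with e=1, f=2, g=1.
Therefore p is inert.

inert


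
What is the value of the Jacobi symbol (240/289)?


Compute (240/289) via quadratic reciprocity:
  pull out 2: (2/289) = +1  (since 289 mod 8 = 1)
  pull out 2: (2/289) = +1  (since 289 mod 8 = 1)
  pull out 2: (2/289) = +1  (since 289 mod 8 = 1)
  pull out 2: (2/289) = +1  (since 289 mod 8 = 1)
  reciprocity: (15/289) -> +(289/15)
  reduce: (4/15)
  pull out 2: (2/15) = +1  (since 15 mod 8 = 7)
  pull out 2: (2/15) = +1  (since 15 mod 8 = 7)
  (1/15) = 1
Product of signs = 1

1


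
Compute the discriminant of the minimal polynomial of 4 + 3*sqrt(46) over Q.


The element 4 + 3*sqrt(46) has minimal polynomial:
x^2 - 8*x - 398
Discriminant = (-8)^2 - 4*(-398)
= 64 + 1592
= 1656

1656


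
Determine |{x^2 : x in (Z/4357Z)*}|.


For prime p, the number of non-zero quadratic residues is (p-1)/2.
= (4357-1)/2
= 2178

2178


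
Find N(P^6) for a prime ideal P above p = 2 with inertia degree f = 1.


N(P^a) = p^(a*f)
= 2^(6*1)
= 2^6
= 64

64


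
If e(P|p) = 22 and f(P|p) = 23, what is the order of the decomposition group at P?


|D_P| = e * f
= 22 * 23
= 506

506


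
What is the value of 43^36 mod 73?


p = 73 is prime and the exponent is (p-1)/2 = 36, so by Euler's criterion 43^36 = (43/73) = +1 or -1 mod 73.
Compute by square-and-multiply:
  36 = 32 + 4 (binary 100100)
  Repeated squaring mod 73: 43^1 = 43, 43^2 = 24, 43^4 = 65, 43^8 = 64, 43^16 = 8, 43^32 = 64
  43^36 = 43^32 * 43^4 = 64 * 65 mod 73
    64 * 65 = 4160 = 72 mod 73
  43^36 = 72 mod 73
Result 72 = p - 1 = -1 mod 73: 43 is a quadratic non-residue mod 73. As a residue in [0, p-1] the value is 72.
43^36 mod 73 = 72

72


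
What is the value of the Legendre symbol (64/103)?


p = 103 is prime, so compute (64/103) with the reciprocity algorithm (Jacobi-symbol steps: pull out 2s via (2/n), flip via reciprocity, reduce):
  pull out 2: (2/103) = +1  (since 103 mod 8 = 7)
  pull out 2: (2/103) = +1  (since 103 mod 8 = 7)
  pull out 2: (2/103) = +1  (since 103 mod 8 = 7)
  pull out 2: (2/103) = +1  (since 103 mod 8 = 7)
  pull out 2: (2/103) = +1  (since 103 mod 8 = 7)
  pull out 2: (2/103) = +1  (since 103 mod 8 = 7)
  (1/103) = 1
Product of signs = 1
(64/103) = 1

1


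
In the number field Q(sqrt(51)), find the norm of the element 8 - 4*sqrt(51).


N(a + b*sqrt(d)) = a^2 - d*b^2
= (8)^2 - (51)*(-4)^2
= 64 - 816
= -752

-752


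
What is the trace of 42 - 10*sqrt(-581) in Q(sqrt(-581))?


Tr(a + b*sqrt(d)) = (a + b*sqrt(d)) + (a - b*sqrt(d)) = 2a
= 2 * (42)
= 84

84


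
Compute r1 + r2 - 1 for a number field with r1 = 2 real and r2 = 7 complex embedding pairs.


By Dirichlet's unit theorem:
rank = r1 + r2 - 1
= 2 + 7 - 1
= 8

8


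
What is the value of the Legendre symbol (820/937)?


p = 937 is prime, so compute (820/937) with the reciprocity algorithm (Jacobi-symbol steps: pull out 2s via (2/n), flip via reciprocity, reduce):
  pull out 2: (2/937) = +1  (since 937 mod 8 = 1)
  pull out 2: (2/937) = +1  (since 937 mod 8 = 1)
  reciprocity: (205/937) -> +(937/205)
  reduce: (117/205)
  reciprocity: (117/205) -> +(205/117)
  reduce: (88/117)
  pull out 2: (2/117) = -1  (since 117 mod 8 = 5)
  pull out 2: (2/117) = -1  (since 117 mod 8 = 5)
  pull out 2: (2/117) = -1  (since 117 mod 8 = 5)
  reciprocity: (11/117) -> +(117/11)
  reduce: (7/11)
  reciprocity: (7/11) -> -(11/7)
  reduce: (4/7)
  pull out 2: (2/7) = +1  (since 7 mod 8 = 7)
  pull out 2: (2/7) = +1  (since 7 mod 8 = 7)
  (1/7) = 1
Product of signs = 1
(820/937) = 1

1


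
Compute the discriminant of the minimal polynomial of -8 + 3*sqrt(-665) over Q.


The element -8 + 3*sqrt(-665) has minimal polynomial:
x^2 + 16*x + 6049
Discriminant = (16)^2 - 4*(6049)
= 256 - 24196
= -23940

-23940


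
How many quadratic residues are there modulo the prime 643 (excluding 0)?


For prime p, the number of non-zero quadratic residues is (p-1)/2.
= (643-1)/2
= 321

321


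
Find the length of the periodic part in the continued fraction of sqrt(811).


Run the CF algorithm for sqrt(811).
a_0 = floor(sqrt(811)) = 28; set m_0=0, q_0=1.
Recurrence: m' = q*a - m,  q' = (d - m'^2)/q,  a' = floor((a_0 + m')/q').
  step 1: m=28, q=27, a=2
  step 2: m=26, q=5, a=10
  step 3: m=24, q=47, a=1
  step 4: m=23, q=6, a=8
  step 5: m=25, q=31, a=1
  step 6: m=6, q=25, a=1
  step 7: m=19, q=18, a=2
  step 8: m=17, q=29, a=1
  step 9: m=12, q=23, a=1
  step 10: m=11, q=30, a=1
  step 11: m=19, q=15, a=3
  step 12: m=26, q=9, a=6
  step 13: m=28, q=3, a=18
  step 14: m=26, q=45, a=1
  step 15: m=19, q=10, a=4
  step 16: m=21, q=37, a=1
  step 17: m=16, q=15, a=2
  step 18: m=14, q=41, a=1
  step 19: m=27, q=2, a=27
  step 20: m=27, q=41, a=1
  step 21: m=14, q=15, a=2
  step 22: m=16, q=37, a=1
  step 23: m=21, q=10, a=4
  step 24: m=19, q=45, a=1
  step 25: m=26, q=3, a=18
  step 26: m=28, q=9, a=6
  step 27: m=26, q=15, a=3
  step 28: m=19, q=30, a=1
  step 29: m=11, q=23, a=1
  step 30: m=12, q=29, a=1
  step 31: m=17, q=18, a=2
  step 32: m=19, q=25, a=1
  step 33: m=6, q=31, a=1
  step 34: m=25, q=6, a=8
  step 35: m=23, q=47, a=1
  step 36: m=24, q=5, a=10
  step 37: m=26, q=27, a=2
  step 38: m=28, q=1, a=56
a_38 = 2*a_0 = 56, so the period closes here.
sqrt(811) = [28; 2, 10, 1, 8, 1, 1, 2, 1, 1, 1, 3, 6, 18, 1, 4, 1, 2, 1, 27, 1, 2, 1, 4, 1, 18, 6, 3, 1, 1, 1, 2, 1, 1, 8, 1, 10, 2, 56]
Period length = 38

38


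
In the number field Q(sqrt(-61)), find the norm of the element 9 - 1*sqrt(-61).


N(a + b*sqrt(d)) = a^2 - d*b^2
= (9)^2 - (-61)*(-1)^2
= 81 + 61
= 142

142


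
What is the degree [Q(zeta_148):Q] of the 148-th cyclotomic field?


The degree equals Euler's totient phi(148).
148 = 2^2 * 37
phi(148) = 72

72


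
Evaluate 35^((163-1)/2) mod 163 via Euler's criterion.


p = 163 is prime and the exponent is (p-1)/2 = 81, so by Euler's criterion 35^81 = (35/163) = +1 or -1 mod 163.
Compute by square-and-multiply:
  81 = 64 + 16 + 1 (binary 1010001)
  Repeated squaring mod 163: 35^1 = 35, 35^2 = 84, 35^4 = 47, 35^8 = 90, 35^16 = 113, 35^32 = 55, 35^64 = 91
  35^81 = 35^64 * 35^16 * 35^1 = 91 * 113 * 35 mod 163
    91 * 113 = 10283 = 14 mod 163
    14 * 35 = 490 = 1 mod 163
  35^81 = 1 mod 163
Result 1: 35 is a quadratic residue mod 163.
35^81 mod 163 = 1

1


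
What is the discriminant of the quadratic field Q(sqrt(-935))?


For K = Q(sqrt(d)) with d squarefree: disc(K) = d if d = 1 mod 4, and disc(K) = 4d if d = 2 or 3 mod 4.
Here d = -935, and d mod 4 = 1.
d = 1 mod 4 (O_K = Z[(1+sqrt(d))/2]), so disc(K) = d = -935

-935


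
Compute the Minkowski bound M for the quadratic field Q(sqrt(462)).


d = 462, d mod 4 = 2, so disc(K) = 4d = 1848; |disc(K)| = 1848
Real quadratic field, so n = 2, s = r2 = 0, r1 = 2
M = (n!/n^n) * (4/pi)^s * sqrt(|disc(K)|) = (2!/2^2) * (4/pi)^0 * sqrt(1848)
= 0.5 * 1.000000 * 42.988371
= 21.4942

21.4942


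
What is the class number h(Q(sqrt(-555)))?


K = Q(sqrt(-555)). d mod 4 = 1, so D = disc(K) = d = -555
h(K) equals the number of primitive reduced positive-definite forms (a, b, c) = a*x^2 + b*x*y + c*y^2 with b^2 - 4ac = D,
where reduced means |b| <= a <= c, with b >= 0 whenever |b| = a or a = c, and primitive means gcd(a, b, c) = 1.
Reduced forces 3a^2 <= |D| = 555, so 1 <= a <= 13; b must have the parity of D, and c = (b^2 - D)/(4a) must be an integer >= a.
Enumerate a = 1..13, b in [-a, a]:
  a=1: (1, 1, 139)  [1]
  a=2: none
  a=3: (3, 3, 47)  [1]
  a=4: none
  a=5: (5, 5, 29)  [1]
  a=6..12: none
  a=13: (13, 11, 13)  [1]
Total reduced forms: 1 + 1 + 1 + 1 = 4
h = 4

4


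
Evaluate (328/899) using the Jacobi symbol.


Compute (328/899) via quadratic reciprocity:
  pull out 2: (2/899) = -1  (since 899 mod 8 = 3)
  pull out 2: (2/899) = -1  (since 899 mod 8 = 3)
  pull out 2: (2/899) = -1  (since 899 mod 8 = 3)
  reciprocity: (41/899) -> +(899/41)
  reduce: (38/41)
  pull out 2: (2/41) = +1  (since 41 mod 8 = 1)
  reciprocity: (19/41) -> +(41/19)
  reduce: (3/19)
  reciprocity: (3/19) -> -(19/3)
  reduce: (1/3)
  (1/3) = 1
Product of signs = 1

1


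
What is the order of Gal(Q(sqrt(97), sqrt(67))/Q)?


The 2 square roots of distinct primes are multiplicatively independent over Q,
so [K:Q] = 2^2 and Gal(K/Q) is isomorphic to (Z/2Z)^2.
|Gal| = 2^2 = 4

4


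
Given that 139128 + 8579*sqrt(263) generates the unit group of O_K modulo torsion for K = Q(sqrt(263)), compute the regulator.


epsilon = 139128 + 8579*sqrt(263)
= 278256.0000
R = ln(278256.0000)
= 12.5363

12.5363


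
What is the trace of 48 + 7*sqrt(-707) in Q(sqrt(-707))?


Tr(a + b*sqrt(d)) = (a + b*sqrt(d)) + (a - b*sqrt(d)) = 2a
= 2 * (48)
= 96

96


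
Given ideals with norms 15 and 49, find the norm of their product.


N(IJ) = N(I) * N(J)
= 15 * 49
= 735

735


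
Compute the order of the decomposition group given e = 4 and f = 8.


|D_P| = e * f
= 4 * 8
= 32

32


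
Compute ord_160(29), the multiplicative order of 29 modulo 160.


We want ord_160(29), the smallest k >= 1 with 29^k = 1 mod 160.
n = 160 = 2^5 * 5, phi(160) = 64; the order divides phi(n).
Divisors of 64: 1, 2, 4, 8, 16, 32, 64
Repeated squaring mod 160: 29^1 = 29, 29^2 = 41, 29^4 = 81, 29^8 = 1, 29^16 = 1, 29^32 = 1, 29^64 = 1
Test divisors in increasing order:
  k=1: 29^1 = 29 mod 160
  k=2: 29^2 = 41 mod 160
  k=4: 29^4 = 81 mod 160
  k=8: 29^8 = 1 mod 160  <- first divisor giving 1
Order = 8

8


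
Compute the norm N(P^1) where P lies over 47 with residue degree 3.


N(P^a) = p^(a*f)
= 47^(1*3)
= 47^3
= 103823

103823


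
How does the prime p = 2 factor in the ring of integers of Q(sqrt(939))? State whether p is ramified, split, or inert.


K = Q(sqrt(939)). Since d mod 4 = 3, disc(K) = 3756.
Check p | disc: 3756 mod 2 = 0.
p divides disc, so p ramifies: (p) = P^2 with e=2, f=1, g=1.
Therefore p is ramified.

ramified


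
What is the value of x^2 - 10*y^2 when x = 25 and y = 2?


x^2 - d*y^2
= 25^2 - 10*2^2
= 625 - 40
= 585

585


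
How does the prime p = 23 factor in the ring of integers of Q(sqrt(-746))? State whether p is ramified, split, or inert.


K = Q(sqrt(-746)). Since d mod 4 = 2, disc(K) = -2984.
Check p | disc: -2984 mod 23 = 6.
p does not divide disc. Compute Legendre symbol (d/p):
13^((23-1)/2) mod 23 = 1
(d/p) = 1, so p splits: (p) = P*P' with e=1, f=1, g=2.
Therefore p is split.

split


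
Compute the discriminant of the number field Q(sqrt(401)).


For K = Q(sqrt(d)) with d squarefree: disc(K) = d if d = 1 mod 4, and disc(K) = 4d if d = 2 or 3 mod 4.
Here d = 401, and d mod 4 = 1.
d = 1 mod 4 (O_K = Z[(1+sqrt(d))/2]), so disc(K) = d = 401

401


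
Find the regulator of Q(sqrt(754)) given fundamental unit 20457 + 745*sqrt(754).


epsilon = 20457 + 745*sqrt(754)
= 40914.0000
R = ln(40914.0000)
= 10.6192

10.6192


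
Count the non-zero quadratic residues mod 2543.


For prime p, the number of non-zero quadratic residues is (p-1)/2.
= (2543-1)/2
= 1271

1271


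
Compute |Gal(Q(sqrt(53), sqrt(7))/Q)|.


The 2 square roots of distinct primes are multiplicatively independent over Q,
so [K:Q] = 2^2 and Gal(K/Q) is isomorphic to (Z/2Z)^2.
|Gal| = 2^2 = 4

4


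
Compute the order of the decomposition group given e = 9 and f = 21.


|D_P| = e * f
= 9 * 21
= 189

189


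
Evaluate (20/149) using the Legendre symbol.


p = 149 is prime, so compute (20/149) with the reciprocity algorithm (Jacobi-symbol steps: pull out 2s via (2/n), flip via reciprocity, reduce):
  pull out 2: (2/149) = -1  (since 149 mod 8 = 5)
  pull out 2: (2/149) = -1  (since 149 mod 8 = 5)
  reciprocity: (5/149) -> +(149/5)
  reduce: (4/5)
  pull out 2: (2/5) = -1  (since 5 mod 8 = 5)
  pull out 2: (2/5) = -1  (since 5 mod 8 = 5)
  (1/5) = 1
Product of signs = 1
(20/149) = 1

1


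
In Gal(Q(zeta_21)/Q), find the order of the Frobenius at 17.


The Frobenius at p in Gal(Q(zeta_n)/Q) = (Z/nZ)* is the class of p, so its order is ord_21(17), the smallest k >= 1 with 17^k = 1 mod 21.
n = 21 = 3 * 7, phi(21) = 12; the order divides phi(n).
Divisors of 12: 1, 2, 3, 4, 6, 12
Repeated squaring mod 21: 17^1 = 17, 17^2 = 16, 17^4 = 4, 17^8 = 16
Test divisors in increasing order:
  k=1: 17^1 = 17 mod 21
  k=2: 17^2 = 16 mod 21
  k=3: 17^3 = 16 * 17 = 20 mod 21
  k=4: 17^4 = 4 mod 21
  k=6: 17^6 = 4 * 16 = 1 mod 21  <- first divisor giving 1
Order = 6

6


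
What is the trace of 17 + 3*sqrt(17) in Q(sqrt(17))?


Tr(a + b*sqrt(d)) = (a + b*sqrt(d)) + (a - b*sqrt(d)) = 2a
= 2 * (17)
= 34

34


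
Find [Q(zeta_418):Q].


The degree equals Euler's totient phi(418).
418 = 2 * 11 * 19
phi(418) = 180

180


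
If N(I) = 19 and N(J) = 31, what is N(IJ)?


N(IJ) = N(I) * N(J)
= 19 * 31
= 589

589


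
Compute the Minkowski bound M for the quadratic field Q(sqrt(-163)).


d = -163, d mod 4 = 1, so disc(K) = d = -163; |disc(K)| = 163
Imaginary quadratic field, so n = 2, s = r2 = 1, r1 = 0
M = (n!/n^n) * (4/pi)^s * sqrt(|disc(K)|) = (2!/2^2) * (4/pi)^1 * sqrt(163)
= 0.5 * 1.273240 * 12.767145
= 8.1278

8.1278


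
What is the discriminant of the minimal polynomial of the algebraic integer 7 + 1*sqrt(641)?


The element 7 + 1*sqrt(641) has minimal polynomial:
x^2 - 14*x - 592
Discriminant = (-14)^2 - 4*(-592)
= 196 + 2368
= 2564

2564


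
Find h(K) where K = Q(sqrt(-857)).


K = Q(sqrt(-857)). d mod 4 = 3, so D = disc(K) = 4d = -3428
h(K) equals the number of primitive reduced positive-definite forms (a, b, c) = a*x^2 + b*x*y + c*y^2 with b^2 - 4ac = D,
where reduced means |b| <= a <= c, with b >= 0 whenever |b| = a or a = c, and primitive means gcd(a, b, c) = 1.
Reduced forces 3a^2 <= |D| = 3428, so 1 <= a <= 33; b must have the parity of D, and c = (b^2 - D)/(4a) must be an integer >= a.
Enumerate a = 1..33, b in [-a, a]:
  a=1: (1, 0, 857)  [1]
  a=2: (2, 2, 429)  [1]
  a=3: (3, -2, 286), (3, 2, 286)  [2]
  a=4..5: none
  a=6: (6, -2, 143), (6, 2, 143)  [2]
  a=7: (7, -4, 123), (7, 4, 123)  [2]
  a=8: none
  a=9: (9, -8, 97), (9, 8, 97)  [2]
  a=10: none
  a=11: (11, -2, 78), (11, 2, 78)  [2]
  a=12: none
  a=13: (13, -2, 66), (13, 2, 66)  [2]
  a=14: (14, -10, 63), (14, 10, 63)  [2]
  a=15..17: none
  a=18: (18, -10, 49), (18, 10, 49)  [2]
  a=19: (19, -12, 47), (19, 12, 47)  [2]
  a=20: none
  a=21: (21, -10, 42), (21, -4, 41), (21, 4, 41), (21, 10, 42)  [4]
  a=22: (22, -2, 39), (22, 2, 39)  [2]
  a=23..25: none
  a=26: (26, -2, 33), (26, 2, 33)  [2]
  a=27: (27, -26, 38), (27, 26, 38)  [2]
  a=28: none
  a=29: (29, -20, 33), (29, 20, 33)  [2]
  a=30..33: none
Total reduced forms: 1 + 1 + 2 + 2 + 2 + 2 + 2 + 2 + 2 + 2 + 2 + 4 + 2 + 2 + 2 + 2 = 32
h = 32

32


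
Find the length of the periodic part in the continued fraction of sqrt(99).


Run the CF algorithm for sqrt(99).
a_0 = floor(sqrt(99)) = 9; set m_0=0, q_0=1.
Recurrence: m' = q*a - m,  q' = (d - m'^2)/q,  a' = floor((a_0 + m')/q').
  step 1: m=9, q=18, a=1
  step 2: m=9, q=1, a=18
a_2 = 2*a_0 = 18, so the period closes here.
sqrt(99) = [9; 1, 18]
Period length = 2

2


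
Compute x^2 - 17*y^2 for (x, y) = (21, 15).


x^2 - d*y^2
= 21^2 - 17*15^2
= 441 - 3825
= -3384

-3384


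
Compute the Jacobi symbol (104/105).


Compute (104/105) via quadratic reciprocity:
  pull out 2: (2/105) = +1  (since 105 mod 8 = 1)
  pull out 2: (2/105) = +1  (since 105 mod 8 = 1)
  pull out 2: (2/105) = +1  (since 105 mod 8 = 1)
  reciprocity: (13/105) -> +(105/13)
  reduce: (1/13)
  (1/13) = 1
Product of signs = 1

1


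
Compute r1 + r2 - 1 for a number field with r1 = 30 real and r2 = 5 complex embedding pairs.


By Dirichlet's unit theorem:
rank = r1 + r2 - 1
= 30 + 5 - 1
= 34

34


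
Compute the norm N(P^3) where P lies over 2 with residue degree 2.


N(P^a) = p^(a*f)
= 2^(3*2)
= 2^6
= 64

64


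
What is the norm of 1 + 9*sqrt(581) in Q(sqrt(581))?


N(a + b*sqrt(d)) = a^2 - d*b^2
= (1)^2 - (581)*(9)^2
= 1 - 47061
= -47060

-47060


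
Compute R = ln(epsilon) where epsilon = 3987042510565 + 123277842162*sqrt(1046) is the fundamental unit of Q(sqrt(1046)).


epsilon = 3987042510565 + 123277842162*sqrt(1046)
= 7.9741e+12
R = ln(7.9741e+12)
= 29.7072

29.7072


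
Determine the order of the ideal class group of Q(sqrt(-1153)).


K = Q(sqrt(-1153)). d mod 4 = 3, so D = disc(K) = 4d = -4612
h(K) equals the number of primitive reduced positive-definite forms (a, b, c) = a*x^2 + b*x*y + c*y^2 with b^2 - 4ac = D,
where reduced means |b| <= a <= c, with b >= 0 whenever |b| = a or a = c, and primitive means gcd(a, b, c) = 1.
Reduced forces 3a^2 <= |D| = 4612, so 1 <= a <= 39; b must have the parity of D, and c = (b^2 - D)/(4a) must be an integer >= a.
Enumerate a = 1..39, b in [-a, a]:
  a=1: (1, 0, 1153)  [1]
  a=2: (2, 2, 577)  [1]
  a=3..6: none
  a=7: (7, -6, 166), (7, 6, 166)  [2]
  a=8..12: none
  a=13: (13, -4, 89), (13, 4, 89)  [2]
  a=14: (14, -6, 83), (14, 6, 83)  [2]
  a=15..18: none
  a=19: (19, -10, 62), (19, 10, 62)  [2]
  a=20..25: none
  a=26: (26, -22, 49), (26, 22, 49)  [2]
  a=27..28: none
  a=29: (29, -12, 41), (29, 12, 41)  [2]
  a=30: none
  a=31: (31, -10, 38), (31, 10, 38)  [2]
  a=32..39: none
Total reduced forms: 1 + 1 + 2 + 2 + 2 + 2 + 2 + 2 + 2 = 16
h = 16

16


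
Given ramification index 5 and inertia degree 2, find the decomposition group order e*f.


|D_P| = e * f
= 5 * 2
= 10

10


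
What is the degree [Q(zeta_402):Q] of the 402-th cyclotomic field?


The degree equals Euler's totient phi(402).
402 = 2 * 3 * 67
phi(402) = 132

132


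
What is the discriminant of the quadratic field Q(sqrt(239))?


For K = Q(sqrt(d)) with d squarefree: disc(K) = d if d = 1 mod 4, and disc(K) = 4d if d = 2 or 3 mod 4.
Here d = 239, and d mod 4 = 3.
d = 3 mod 4, not 1 (O_K = Z[sqrt(d)]), so disc(K) = 4d = 4 * (239) = 956

956


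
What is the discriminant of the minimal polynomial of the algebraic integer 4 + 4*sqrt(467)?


The element 4 + 4*sqrt(467) has minimal polynomial:
x^2 - 8*x - 7456
Discriminant = (-8)^2 - 4*(-7456)
= 64 + 29824
= 29888

29888


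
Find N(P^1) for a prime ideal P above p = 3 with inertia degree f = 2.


N(P^a) = p^(a*f)
= 3^(1*2)
= 3^2
= 9

9


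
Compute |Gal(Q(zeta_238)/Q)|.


|Gal(Q(zeta_238)/Q)| = phi(238)
= 96

96


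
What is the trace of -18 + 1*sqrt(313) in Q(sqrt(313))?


Tr(a + b*sqrt(d)) = (a + b*sqrt(d)) + (a - b*sqrt(d)) = 2a
= 2 * (-18)
= -36

-36


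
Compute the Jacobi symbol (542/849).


Compute (542/849) via quadratic reciprocity:
  pull out 2: (2/849) = +1  (since 849 mod 8 = 1)
  reciprocity: (271/849) -> +(849/271)
  reduce: (36/271)
  pull out 2: (2/271) = +1  (since 271 mod 8 = 7)
  pull out 2: (2/271) = +1  (since 271 mod 8 = 7)
  reciprocity: (9/271) -> +(271/9)
  reduce: (1/9)
  (1/9) = 1
Product of signs = 1

1


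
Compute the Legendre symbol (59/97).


p = 97 is prime, so compute (59/97) with the reciprocity algorithm (Jacobi-symbol steps: pull out 2s via (2/n), flip via reciprocity, reduce):
  reciprocity: (59/97) -> +(97/59)
  reduce: (38/59)
  pull out 2: (2/59) = -1  (since 59 mod 8 = 3)
  reciprocity: (19/59) -> -(59/19)
  reduce: (2/19)
  pull out 2: (2/19) = -1  (since 19 mod 8 = 3)
  (1/19) = 1
Product of signs = -1
(59/97) = -1

-1


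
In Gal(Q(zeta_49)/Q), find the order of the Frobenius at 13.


The Frobenius at p in Gal(Q(zeta_n)/Q) = (Z/nZ)* is the class of p, so its order is ord_49(13), the smallest k >= 1 with 13^k = 1 mod 49.
n = 49 = 7^2, phi(49) = 42; the order divides phi(n).
Divisors of 42: 1, 2, 3, 6, 7, 14, 21, 42
Repeated squaring mod 49: 13^1 = 13, 13^2 = 22, 13^4 = 43, 13^8 = 36, 13^16 = 22, 13^32 = 43
Test divisors in increasing order:
  k=1: 13^1 = 13 mod 49
  k=2: 13^2 = 22 mod 49
  k=3: 13^3 = 22 * 13 = 41 mod 49
  k=6: 13^6 = 43 * 22 = 15 mod 49
  k=7: 13^7 = 43 * 22 * 13 = 48 mod 49
  k=14: 13^14 = 36 * 43 * 22 = 1 mod 49  <- first divisor giving 1
Order = 14

14


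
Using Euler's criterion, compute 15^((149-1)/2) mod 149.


p = 149 is prime and the exponent is (p-1)/2 = 74, so by Euler's criterion 15^74 = (15/149) = +1 or -1 mod 149.
Compute by square-and-multiply:
  74 = 64 + 8 + 2 (binary 1001010)
  Repeated squaring mod 149: 15^1 = 15, 15^2 = 76, 15^4 = 114, 15^8 = 33, 15^16 = 46, 15^32 = 30, 15^64 = 6
  15^74 = 15^64 * 15^8 * 15^2 = 6 * 33 * 76 mod 149
    6 * 33 = 198 = 49 mod 149
    49 * 76 = 3724 = 148 mod 149
  15^74 = 148 mod 149
Result 148 = p - 1 = -1 mod 149: 15 is a quadratic non-residue mod 149. As a residue in [0, p-1] the value is 148.
15^74 mod 149 = 148

148


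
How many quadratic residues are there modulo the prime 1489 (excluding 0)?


For prime p, the number of non-zero quadratic residues is (p-1)/2.
= (1489-1)/2
= 744

744


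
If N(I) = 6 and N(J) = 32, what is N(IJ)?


N(IJ) = N(I) * N(J)
= 6 * 32
= 192

192


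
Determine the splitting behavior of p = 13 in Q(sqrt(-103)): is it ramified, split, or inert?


K = Q(sqrt(-103)). Since d mod 4 = 1, disc(K) = -103.
Check p | disc: -103 mod 13 = 1.
p does not divide disc. Compute Legendre symbol (d/p):
1^((13-1)/2) mod 13 = 1
(d/p) = 1, so p splits: (p) = P*P' with e=1, f=1, g=2.
Therefore p is split.

split


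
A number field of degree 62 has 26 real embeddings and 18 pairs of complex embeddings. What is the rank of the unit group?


By Dirichlet's unit theorem:
rank = r1 + r2 - 1
= 26 + 18 - 1
= 43

43


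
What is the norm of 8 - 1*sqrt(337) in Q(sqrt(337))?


N(a + b*sqrt(d)) = a^2 - d*b^2
= (8)^2 - (337)*(-1)^2
= 64 - 337
= -273

-273


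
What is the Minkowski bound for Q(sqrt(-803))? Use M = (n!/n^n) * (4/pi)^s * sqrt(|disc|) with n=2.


d = -803, d mod 4 = 1, so disc(K) = d = -803; |disc(K)| = 803
Imaginary quadratic field, so n = 2, s = r2 = 1, r1 = 0
M = (n!/n^n) * (4/pi)^s * sqrt(|disc(K)|) = (2!/2^2) * (4/pi)^1 * sqrt(803)
= 0.5 * 1.273240 * 28.337255
= 18.0401

18.0401


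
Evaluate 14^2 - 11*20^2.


x^2 - d*y^2
= 14^2 - 11*20^2
= 196 - 4400
= -4204

-4204


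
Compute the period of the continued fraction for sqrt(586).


Run the CF algorithm for sqrt(586).
a_0 = floor(sqrt(586)) = 24; set m_0=0, q_0=1.
Recurrence: m' = q*a - m,  q' = (d - m'^2)/q,  a' = floor((a_0 + m')/q').
  step 1: m=24, q=10, a=4
  step 2: m=16, q=33, a=1
  step 3: m=17, q=9, a=4
  step 4: m=19, q=25, a=1
  step 5: m=6, q=22, a=1
  step 6: m=16, q=15, a=2
  step 7: m=14, q=26, a=1
  step 8: m=12, q=17, a=2
  step 9: m=22, q=6, a=7
  step 10: m=20, q=31, a=1
  step 11: m=11, q=15, a=2
  step 12: m=19, q=15, a=2
  step 13: m=11, q=31, a=1
  step 14: m=20, q=6, a=7
  step 15: m=22, q=17, a=2
  step 16: m=12, q=26, a=1
  step 17: m=14, q=15, a=2
  step 18: m=16, q=22, a=1
  step 19: m=6, q=25, a=1
  step 20: m=19, q=9, a=4
  step 21: m=17, q=33, a=1
  step 22: m=16, q=10, a=4
  step 23: m=24, q=1, a=48
a_23 = 2*a_0 = 48, so the period closes here.
sqrt(586) = [24; 4, 1, 4, 1, 1, 2, 1, 2, 7, 1, 2, 2, 1, 7, 2, 1, 2, 1, 1, 4, 1, 4, 48]
Period length = 23

23


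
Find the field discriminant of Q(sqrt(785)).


For K = Q(sqrt(d)) with d squarefree: disc(K) = d if d = 1 mod 4, and disc(K) = 4d if d = 2 or 3 mod 4.
Here d = 785, and d mod 4 = 1.
d = 1 mod 4 (O_K = Z[(1+sqrt(d))/2]), so disc(K) = d = 785

785


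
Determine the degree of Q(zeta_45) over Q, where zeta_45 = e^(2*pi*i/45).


The degree equals Euler's totient phi(45).
45 = 3^2 * 5
phi(45) = 24

24


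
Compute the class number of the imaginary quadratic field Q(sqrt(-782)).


K = Q(sqrt(-782)). d mod 4 = 2, so D = disc(K) = 4d = -3128
h(K) equals the number of primitive reduced positive-definite forms (a, b, c) = a*x^2 + b*x*y + c*y^2 with b^2 - 4ac = D,
where reduced means |b| <= a <= c, with b >= 0 whenever |b| = a or a = c, and primitive means gcd(a, b, c) = 1.
Reduced forces 3a^2 <= |D| = 3128, so 1 <= a <= 32; b must have the parity of D, and c = (b^2 - D)/(4a) must be an integer >= a.
Enumerate a = 1..32, b in [-a, a]:
  a=1: (1, 0, 782)  [1]
  a=2: (2, 0, 391)  [1]
  a=3: (3, -2, 261), (3, 2, 261)  [2]
  a=4..5: none
  a=6: (6, -4, 131), (6, 4, 131)  [2]
  a=7: (7, -6, 113), (7, 6, 113)  [2]
  a=8: none
  a=9: (9, -2, 87), (9, 2, 87)  [2]
  a=10..13: none
  a=14: (14, -8, 57), (14, 8, 57)  [2]
  a=15..16: none
  a=17: (17, 0, 46)  [1]
  a=18: (18, -16, 47), (18, 16, 47)  [2]
  a=19: (19, -8, 42), (19, 8, 42)  [2]
  a=20: none
  a=21: (21, -20, 42), (21, -8, 38), (21, 8, 38), (21, 20, 42)  [4]
  a=22: none
  a=23: (23, 0, 34)  [1]
  a=24..26: none
  a=27: (27, -2, 29), (27, 2, 29)  [2]
  a=28..32: none
Total reduced forms: 1 + 1 + 2 + 2 + 2 + 2 + 2 + 1 + 2 + 2 + 4 + 1 + 2 = 24
h = 24

24


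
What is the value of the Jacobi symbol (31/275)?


Compute (31/275) via quadratic reciprocity:
  reciprocity: (31/275) -> -(275/31)
  reduce: (27/31)
  reciprocity: (27/31) -> -(31/27)
  reduce: (4/27)
  pull out 2: (2/27) = -1  (since 27 mod 8 = 3)
  pull out 2: (2/27) = -1  (since 27 mod 8 = 3)
  (1/27) = 1
Product of signs = 1

1


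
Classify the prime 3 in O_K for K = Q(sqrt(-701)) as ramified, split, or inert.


K = Q(sqrt(-701)). Since d mod 4 = 3, disc(K) = -2804.
Check p | disc: -2804 mod 3 = 1.
p does not divide disc. Compute Legendre symbol (d/p):
1^((3-1)/2) mod 3 = 1
(d/p) = 1, so p splits: (p) = P*P' with e=1, f=1, g=2.
Therefore p is split.

split


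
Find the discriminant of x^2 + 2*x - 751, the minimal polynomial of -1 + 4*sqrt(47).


The element -1 + 4*sqrt(47) has minimal polynomial:
x^2 + 2*x - 751
Discriminant = (2)^2 - 4*(-751)
= 4 + 3004
= 3008

3008


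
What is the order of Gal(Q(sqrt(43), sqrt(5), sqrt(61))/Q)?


The 3 square roots of distinct primes are multiplicatively independent over Q,
so [K:Q] = 2^3 and Gal(K/Q) is isomorphic to (Z/2Z)^3.
|Gal| = 2^3 = 8

8


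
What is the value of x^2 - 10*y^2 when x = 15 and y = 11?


x^2 - d*y^2
= 15^2 - 10*11^2
= 225 - 1210
= -985

-985


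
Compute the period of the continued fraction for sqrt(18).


Run the CF algorithm for sqrt(18).
a_0 = floor(sqrt(18)) = 4; set m_0=0, q_0=1.
Recurrence: m' = q*a - m,  q' = (d - m'^2)/q,  a' = floor((a_0 + m')/q').
  step 1: m=4, q=2, a=4
  step 2: m=4, q=1, a=8
a_2 = 2*a_0 = 8, so the period closes here.
sqrt(18) = [4; 4, 8]
Period length = 2

2


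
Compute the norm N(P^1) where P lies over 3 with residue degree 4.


N(P^a) = p^(a*f)
= 3^(1*4)
= 3^4
= 81

81


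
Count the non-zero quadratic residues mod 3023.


For prime p, the number of non-zero quadratic residues is (p-1)/2.
= (3023-1)/2
= 1511

1511


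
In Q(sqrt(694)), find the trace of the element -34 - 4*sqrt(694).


Tr(a + b*sqrt(d)) = (a + b*sqrt(d)) + (a - b*sqrt(d)) = 2a
= 2 * (-34)
= -68

-68


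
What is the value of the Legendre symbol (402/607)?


p = 607 is prime, so compute (402/607) with the reciprocity algorithm (Jacobi-symbol steps: pull out 2s via (2/n), flip via reciprocity, reduce):
  pull out 2: (2/607) = +1  (since 607 mod 8 = 7)
  reciprocity: (201/607) -> +(607/201)
  reduce: (4/201)
  pull out 2: (2/201) = +1  (since 201 mod 8 = 1)
  pull out 2: (2/201) = +1  (since 201 mod 8 = 1)
  (1/201) = 1
Product of signs = 1
(402/607) = 1

1


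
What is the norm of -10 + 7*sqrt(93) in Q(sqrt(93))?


N(a + b*sqrt(d)) = a^2 - d*b^2
= (-10)^2 - (93)*(7)^2
= 100 - 4557
= -4457

-4457


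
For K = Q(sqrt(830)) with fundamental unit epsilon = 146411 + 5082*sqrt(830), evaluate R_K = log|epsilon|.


epsilon = 146411 + 5082*sqrt(830)
= 292822.0000
R = ln(292822.0000)
= 12.5873

12.5873


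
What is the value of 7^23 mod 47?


p = 47 is prime and the exponent is (p-1)/2 = 23, so by Euler's criterion 7^23 = (7/47) = +1 or -1 mod 47.
Compute by square-and-multiply:
  23 = 16 + 4 + 2 + 1 (binary 10111)
  Repeated squaring mod 47: 7^1 = 7, 7^2 = 2, 7^4 = 4, 7^8 = 16, 7^16 = 21
  7^23 = 7^16 * 7^4 * 7^2 * 7^1 = 21 * 4 * 2 * 7 mod 47
    21 * 4 = 84 = 37 mod 47
    37 * 2 = 74 = 27 mod 47
    27 * 7 = 189 = 1 mod 47
  7^23 = 1 mod 47
Result 1: 7 is a quadratic residue mod 47.
7^23 mod 47 = 1

1


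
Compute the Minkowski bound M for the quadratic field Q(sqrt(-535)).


d = -535, d mod 4 = 1, so disc(K) = d = -535; |disc(K)| = 535
Imaginary quadratic field, so n = 2, s = r2 = 1, r1 = 0
M = (n!/n^n) * (4/pi)^s * sqrt(|disc(K)|) = (2!/2^2) * (4/pi)^1 * sqrt(535)
= 0.5 * 1.273240 * 23.130067
= 14.7251

14.7251


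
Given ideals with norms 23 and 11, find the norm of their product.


N(IJ) = N(I) * N(J)
= 23 * 11
= 253

253


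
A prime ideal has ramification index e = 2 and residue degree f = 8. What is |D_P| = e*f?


|D_P| = e * f
= 2 * 8
= 16

16


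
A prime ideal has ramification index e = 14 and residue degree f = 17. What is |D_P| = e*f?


|D_P| = e * f
= 14 * 17
= 238

238


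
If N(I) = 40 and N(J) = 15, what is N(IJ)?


N(IJ) = N(I) * N(J)
= 40 * 15
= 600

600


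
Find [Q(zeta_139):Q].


The degree equals Euler's totient phi(139).
139 = 139
phi(139) = 138

138


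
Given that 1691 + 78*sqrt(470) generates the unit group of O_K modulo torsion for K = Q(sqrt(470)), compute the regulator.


epsilon = 1691 + 78*sqrt(470)
= 3381.9997
R = ln(3381.9997)
= 8.1262

8.1262


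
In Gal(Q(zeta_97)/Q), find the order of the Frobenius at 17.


The Frobenius at p in Gal(Q(zeta_n)/Q) = (Z/nZ)* is the class of p, so its order is ord_97(17), the smallest k >= 1 with 17^k = 1 mod 97.
n = 97 = 97, phi(97) = 96; the order divides phi(n).
Divisors of 96: 1, 2, 3, 4, 6, 8, 12, 16, 24, 32, 48, 96
Repeated squaring mod 97: 17^1 = 17, 17^2 = 95, 17^4 = 4, 17^8 = 16, 17^16 = 62, 17^32 = 61, 17^64 = 35
Test divisors in increasing order:
  k=1: 17^1 = 17 mod 97
  k=2: 17^2 = 95 mod 97
  k=3: 17^3 = 95 * 17 = 63 mod 97
  k=4: 17^4 = 4 mod 97
  k=6: 17^6 = 4 * 95 = 89 mod 97
  k=8: 17^8 = 16 mod 97
  k=12: 17^12 = 16 * 4 = 64 mod 97
  k=16: 17^16 = 62 mod 97
  k=24: 17^24 = 62 * 16 = 22 mod 97
  k=32: 17^32 = 61 mod 97
  k=48: 17^48 = 61 * 62 = 96 mod 97
  k=96: 17^96 = 35 * 61 = 1 mod 97  <- first divisor giving 1
Order = 96

96


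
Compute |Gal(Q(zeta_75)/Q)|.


|Gal(Q(zeta_75)/Q)| = phi(75)
= 40

40


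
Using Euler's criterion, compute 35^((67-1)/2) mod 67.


p = 67 is prime and the exponent is (p-1)/2 = 33, so by Euler's criterion 35^33 = (35/67) = +1 or -1 mod 67.
Compute by square-and-multiply:
  33 = 32 + 1 (binary 100001)
  Repeated squaring mod 67: 35^1 = 35, 35^2 = 19, 35^4 = 26, 35^8 = 6, 35^16 = 36, 35^32 = 23
  35^33 = 35^32 * 35^1 = 23 * 35 mod 67
    23 * 35 = 805 = 1 mod 67
  35^33 = 1 mod 67
Result 1: 35 is a quadratic residue mod 67.
35^33 mod 67 = 1

1


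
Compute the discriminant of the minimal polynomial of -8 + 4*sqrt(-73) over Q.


The element -8 + 4*sqrt(-73) has minimal polynomial:
x^2 + 16*x + 1232
Discriminant = (16)^2 - 4*(1232)
= 256 - 4928
= -4672

-4672


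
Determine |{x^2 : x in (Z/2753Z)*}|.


For prime p, the number of non-zero quadratic residues is (p-1)/2.
= (2753-1)/2
= 1376

1376


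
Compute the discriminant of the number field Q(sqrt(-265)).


For K = Q(sqrt(d)) with d squarefree: disc(K) = d if d = 1 mod 4, and disc(K) = 4d if d = 2 or 3 mod 4.
Here d = -265, and d mod 4 = 3.
d = 3 mod 4, not 1 (O_K = Z[sqrt(d)]), so disc(K) = 4d = 4 * (-265) = -1060

-1060


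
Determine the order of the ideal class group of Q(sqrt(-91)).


K = Q(sqrt(-91)). d mod 4 = 1, so D = disc(K) = d = -91
h(K) equals the number of primitive reduced positive-definite forms (a, b, c) = a*x^2 + b*x*y + c*y^2 with b^2 - 4ac = D,
where reduced means |b| <= a <= c, with b >= 0 whenever |b| = a or a = c, and primitive means gcd(a, b, c) = 1.
Reduced forces 3a^2 <= |D| = 91, so 1 <= a <= 5; b must have the parity of D, and c = (b^2 - D)/(4a) must be an integer >= a.
Enumerate a = 1..5, b in [-a, a]:
  a=1: (1, 1, 23)  [1]
  a=2..4: none
  a=5: (5, 3, 5)  [1]
Total reduced forms: 1 + 1 = 2
h = 2

2


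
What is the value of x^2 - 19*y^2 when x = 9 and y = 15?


x^2 - d*y^2
= 9^2 - 19*15^2
= 81 - 4275
= -4194

-4194


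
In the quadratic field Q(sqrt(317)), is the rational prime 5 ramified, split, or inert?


K = Q(sqrt(317)). Since d mod 4 = 1, disc(K) = 317.
Check p | disc: 317 mod 5 = 2.
p does not divide disc. Compute Legendre symbol (d/p):
2^((5-1)/2) mod 5 = -1
(d/p) = -1, so p is inert: (p) stays prime with e=1, f=2, g=1.
Therefore p is inert.

inert


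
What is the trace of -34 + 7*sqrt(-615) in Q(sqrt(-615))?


Tr(a + b*sqrt(d)) = (a + b*sqrt(d)) + (a - b*sqrt(d)) = 2a
= 2 * (-34)
= -68

-68


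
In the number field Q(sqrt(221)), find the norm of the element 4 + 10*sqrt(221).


N(a + b*sqrt(d)) = a^2 - d*b^2
= (4)^2 - (221)*(10)^2
= 16 - 22100
= -22084

-22084


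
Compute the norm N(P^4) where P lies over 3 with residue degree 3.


N(P^a) = p^(a*f)
= 3^(4*3)
= 3^12
= 531441

531441


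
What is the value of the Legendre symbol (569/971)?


p = 971 is prime, so compute (569/971) with the reciprocity algorithm (Jacobi-symbol steps: pull out 2s via (2/n), flip via reciprocity, reduce):
  reciprocity: (569/971) -> +(971/569)
  reduce: (402/569)
  pull out 2: (2/569) = +1  (since 569 mod 8 = 1)
  reciprocity: (201/569) -> +(569/201)
  reduce: (167/201)
  reciprocity: (167/201) -> +(201/167)
  reduce: (34/167)
  pull out 2: (2/167) = +1  (since 167 mod 8 = 7)
  reciprocity: (17/167) -> +(167/17)
  reduce: (14/17)
  pull out 2: (2/17) = +1  (since 17 mod 8 = 1)
  reciprocity: (7/17) -> +(17/7)
  reduce: (3/7)
  reciprocity: (3/7) -> -(7/3)
  reduce: (1/3)
  (1/3) = 1
Product of signs = -1
(569/971) = -1

-1


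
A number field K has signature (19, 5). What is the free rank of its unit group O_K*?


By Dirichlet's unit theorem:
rank = r1 + r2 - 1
= 19 + 5 - 1
= 23

23


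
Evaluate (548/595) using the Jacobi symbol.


Compute (548/595) via quadratic reciprocity:
  pull out 2: (2/595) = -1  (since 595 mod 8 = 3)
  pull out 2: (2/595) = -1  (since 595 mod 8 = 3)
  reciprocity: (137/595) -> +(595/137)
  reduce: (47/137)
  reciprocity: (47/137) -> +(137/47)
  reduce: (43/47)
  reciprocity: (43/47) -> -(47/43)
  reduce: (4/43)
  pull out 2: (2/43) = -1  (since 43 mod 8 = 3)
  pull out 2: (2/43) = -1  (since 43 mod 8 = 3)
  (1/43) = 1
Product of signs = -1

-1


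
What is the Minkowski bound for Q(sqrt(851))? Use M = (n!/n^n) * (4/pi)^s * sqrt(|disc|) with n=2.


d = 851, d mod 4 = 3, so disc(K) = 4d = 3404; |disc(K)| = 3404
Real quadratic field, so n = 2, s = r2 = 0, r1 = 2
M = (n!/n^n) * (4/pi)^s * sqrt(|disc(K)|) = (2!/2^2) * (4/pi)^0 * sqrt(3404)
= 0.5 * 1.000000 * 58.343809
= 29.1719

29.1719


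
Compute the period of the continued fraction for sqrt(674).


Run the CF algorithm for sqrt(674).
a_0 = floor(sqrt(674)) = 25; set m_0=0, q_0=1.
Recurrence: m' = q*a - m,  q' = (d - m'^2)/q,  a' = floor((a_0 + m')/q').
  step 1: m=25, q=49, a=1
  step 2: m=24, q=2, a=24
  step 3: m=24, q=49, a=1
  step 4: m=25, q=1, a=50
a_4 = 2*a_0 = 50, so the period closes here.
sqrt(674) = [25; 1, 24, 1, 50]
Period length = 4

4


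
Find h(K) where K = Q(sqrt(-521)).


K = Q(sqrt(-521)). d mod 4 = 3, so D = disc(K) = 4d = -2084
h(K) equals the number of primitive reduced positive-definite forms (a, b, c) = a*x^2 + b*x*y + c*y^2 with b^2 - 4ac = D,
where reduced means |b| <= a <= c, with b >= 0 whenever |b| = a or a = c, and primitive means gcd(a, b, c) = 1.
Reduced forces 3a^2 <= |D| = 2084, so 1 <= a <= 26; b must have the parity of D, and c = (b^2 - D)/(4a) must be an integer >= a.
Enumerate a = 1..26, b in [-a, a]:
  a=1: (1, 0, 521)  [1]
  a=2: (2, 2, 261)  [1]
  a=3: (3, -2, 174), (3, 2, 174)  [2]
  a=4: none
  a=5: (5, -4, 105), (5, 4, 105)  [2]
  a=6: (6, -2, 87), (6, 2, 87)  [2]
  a=7: (7, -4, 75), (7, 4, 75)  [2]
  a=8: none
  a=9: (9, -2, 58), (9, 2, 58)  [2]
  a=10: (10, -6, 53), (10, 6, 53)  [2]
  a=11..12: none
  a=13: (13, -10, 42), (13, 10, 42)  [2]
  a=14: (14, -10, 39), (14, 10, 39)  [2]
  a=15: (15, -14, 38), (15, -4, 35), (15, 4, 35), (15, 14, 38)  [4]
  a=16..17: none
  a=18: (18, -2, 29), (18, 2, 29)  [2]
  a=19: (19, -14, 30), (19, 14, 30)  [2]
  a=20: none
  a=21: (21, -10, 26), (21, -4, 25), (21, 4, 25), (21, 10, 26)  [4]
  a=22: none
  a=23: (23, -20, 27), (23, 20, 27)  [2]
  a=24..26: none
Total reduced forms: 1 + 1 + 2 + 2 + 2 + 2 + 2 + 2 + 2 + 2 + 4 + 2 + 2 + 4 + 2 = 32
h = 32

32


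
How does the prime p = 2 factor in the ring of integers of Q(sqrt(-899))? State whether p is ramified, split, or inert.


K = Q(sqrt(-899)). Since d mod 4 = 1, disc(K) = -899.
Check p | disc: -899 mod 2 = 1.
p=2 does not divide disc (d is 1 mod 4). 2 splits iff d = 1 mod 8.
d mod 8 = 5, so (d/2) = -1.
(d/p) = -1, so p is inert: (p) stays prime with e=1, f=2, g=1.
Therefore p is inert.

inert
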